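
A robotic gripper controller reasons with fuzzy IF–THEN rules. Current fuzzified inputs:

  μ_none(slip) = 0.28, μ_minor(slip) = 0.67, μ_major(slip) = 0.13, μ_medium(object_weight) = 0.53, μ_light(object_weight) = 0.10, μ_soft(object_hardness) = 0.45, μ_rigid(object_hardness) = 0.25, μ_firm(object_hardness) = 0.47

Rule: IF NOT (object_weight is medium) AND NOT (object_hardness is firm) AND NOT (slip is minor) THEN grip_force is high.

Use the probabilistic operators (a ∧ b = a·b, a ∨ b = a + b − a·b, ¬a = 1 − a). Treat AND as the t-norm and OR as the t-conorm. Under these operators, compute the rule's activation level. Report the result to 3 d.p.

firing strength: ¬medium=1−0.53=0.47, ¬firm=1−0.47=0.53, ¬minor=1−0.67=0.33; AND[a·b] → w = 0.0822

0.082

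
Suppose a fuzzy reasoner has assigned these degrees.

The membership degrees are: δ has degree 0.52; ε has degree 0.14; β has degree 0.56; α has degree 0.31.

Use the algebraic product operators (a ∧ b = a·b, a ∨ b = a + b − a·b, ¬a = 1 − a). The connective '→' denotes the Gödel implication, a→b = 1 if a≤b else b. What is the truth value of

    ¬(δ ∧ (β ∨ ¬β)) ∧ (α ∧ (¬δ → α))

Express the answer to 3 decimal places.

¬β = 1 − 0.5600 = 0.4400
β ∨ ¬β = a + b − a·b on (0.5600, 0.4400) = 0.7536
δ ∧ (β ∨ ¬β) = a·b on (0.5200, 0.7536) = 0.3919
¬(δ ∧ (β ∨ ¬β)) = 1 − 0.3919 = 0.6081
¬δ = 1 − 0.5200 = 0.4800
¬δ → α  [Gödel: 1 if a≤b else b] with a=0.4800, b=0.3100 → 0.3100
α ∧ (¬δ → α) = a·b on (0.3100, 0.3100) = 0.0961
¬(δ ∧ (β ∨ ¬β)) ∧ (α ∧ (¬δ → α)) = a·b on (0.6081, 0.0961) = 0.0584

0.058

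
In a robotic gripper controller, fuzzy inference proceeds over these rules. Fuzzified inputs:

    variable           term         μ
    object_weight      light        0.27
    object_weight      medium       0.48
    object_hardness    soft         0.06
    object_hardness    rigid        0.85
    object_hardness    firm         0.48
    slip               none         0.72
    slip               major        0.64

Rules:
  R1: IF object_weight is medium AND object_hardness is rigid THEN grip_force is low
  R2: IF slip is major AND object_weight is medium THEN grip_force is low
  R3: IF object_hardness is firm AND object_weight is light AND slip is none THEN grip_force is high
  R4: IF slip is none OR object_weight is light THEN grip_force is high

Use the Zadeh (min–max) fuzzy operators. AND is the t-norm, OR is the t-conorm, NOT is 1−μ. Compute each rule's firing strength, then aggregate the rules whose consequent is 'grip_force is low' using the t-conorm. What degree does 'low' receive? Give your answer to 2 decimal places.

0.48

R1: medium=0.48, rigid=0.85; AND[min(a, b)] → w = 0.48
R2: major=0.64, medium=0.48; AND[min(a, b)] → w = 0.48
R3: firm=0.48, light=0.27, none=0.72; AND[min(a, b)] → w = 0.27
R4: none=0.72, light=0.27; OR[max(a, b)] → w = 0.72
Rules with consequent 'low': {R1, R2} → strengths 0.48, 0.48
Aggregate via t-conorm [max(a, b)]: 0.48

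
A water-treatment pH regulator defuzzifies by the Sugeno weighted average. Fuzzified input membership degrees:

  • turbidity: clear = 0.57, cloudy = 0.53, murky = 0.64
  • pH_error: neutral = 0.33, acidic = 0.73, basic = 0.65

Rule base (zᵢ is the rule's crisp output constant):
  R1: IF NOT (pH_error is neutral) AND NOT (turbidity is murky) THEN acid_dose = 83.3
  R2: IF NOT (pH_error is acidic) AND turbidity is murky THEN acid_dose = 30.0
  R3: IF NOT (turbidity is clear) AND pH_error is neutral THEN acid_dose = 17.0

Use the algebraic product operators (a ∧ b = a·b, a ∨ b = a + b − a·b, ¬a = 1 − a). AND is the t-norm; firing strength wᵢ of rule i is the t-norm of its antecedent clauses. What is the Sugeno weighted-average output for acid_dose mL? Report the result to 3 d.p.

R1 (z=83.3): ¬neutral=1−0.33=0.67, ¬murky=1−0.64=0.36; AND[a·b] → w = 0.2412
R2 (z=30.0): ¬acidic=1−0.73=0.27, murky=0.64; AND[a·b] → w = 0.1728
R3 (z=17.0): ¬clear=1−0.57=0.43, neutral=0.33; AND[a·b] → w = 0.1419
Weighted average = (0.2412·83.3 + 0.1728·30.0 + 0.1419·17.0) / (0.2412 + 0.1728 + 0.1419)
  = 27.6883 / 0.5559 = 49.808

49.808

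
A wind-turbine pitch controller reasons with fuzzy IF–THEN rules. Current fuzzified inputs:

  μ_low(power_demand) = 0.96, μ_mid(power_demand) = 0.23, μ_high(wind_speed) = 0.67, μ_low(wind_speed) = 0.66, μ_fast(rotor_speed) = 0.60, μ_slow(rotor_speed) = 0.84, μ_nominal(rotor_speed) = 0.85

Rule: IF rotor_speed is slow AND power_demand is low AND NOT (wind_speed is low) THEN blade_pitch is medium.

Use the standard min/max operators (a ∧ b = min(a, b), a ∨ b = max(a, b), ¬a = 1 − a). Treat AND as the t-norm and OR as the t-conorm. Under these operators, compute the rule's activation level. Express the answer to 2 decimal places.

firing strength: slow=0.84, low=0.96, ¬low=1−0.66=0.34; AND[min(a, b)] → w = 0.34

0.34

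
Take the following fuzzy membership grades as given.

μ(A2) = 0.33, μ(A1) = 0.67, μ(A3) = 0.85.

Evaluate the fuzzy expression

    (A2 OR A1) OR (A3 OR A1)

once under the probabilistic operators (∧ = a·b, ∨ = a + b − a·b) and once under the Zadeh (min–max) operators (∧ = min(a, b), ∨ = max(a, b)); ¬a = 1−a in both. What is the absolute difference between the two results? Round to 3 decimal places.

Under probabilistic:
  A2 OR A1 = a + b − a·b on (0.3300, 0.6700) = 0.7789
  A3 OR A1 = a + b − a·b on (0.8500, 0.6700) = 0.9505
  (A2 OR A1) OR (A3 OR A1) = a + b − a·b on (0.7789, 0.9505) = 0.9891
  → value = 0.9891
Under Zadeh (min–max):
  A2 OR A1 = max(a, b) on (0.33, 0.67) = 0.67
  A3 OR A1 = max(a, b) on (0.85, 0.67) = 0.85
  (A2 OR A1) OR (A3 OR A1) = max(a, b) on (0.67, 0.85) = 0.85
  → value = 0.8500
|0.9891 − 0.8500| = 0.139

0.139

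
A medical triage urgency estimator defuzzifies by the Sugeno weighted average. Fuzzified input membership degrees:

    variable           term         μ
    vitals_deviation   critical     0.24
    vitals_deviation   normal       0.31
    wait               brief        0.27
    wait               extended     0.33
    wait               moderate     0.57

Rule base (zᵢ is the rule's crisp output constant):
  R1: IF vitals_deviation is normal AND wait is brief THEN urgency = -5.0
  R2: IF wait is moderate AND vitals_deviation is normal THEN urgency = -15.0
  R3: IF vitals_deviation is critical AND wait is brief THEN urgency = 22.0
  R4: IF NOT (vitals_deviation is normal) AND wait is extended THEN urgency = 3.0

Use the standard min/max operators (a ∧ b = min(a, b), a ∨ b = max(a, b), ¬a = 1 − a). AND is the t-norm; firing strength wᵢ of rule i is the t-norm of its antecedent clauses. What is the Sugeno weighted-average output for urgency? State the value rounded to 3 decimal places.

0.235

R1 (z=-5.0): normal=0.31, brief=0.27; AND[min(a, b)] → w = 0.27
R2 (z=-15.0): moderate=0.57, normal=0.31; AND[min(a, b)] → w = 0.31
R3 (z=22.0): critical=0.24, brief=0.27; AND[min(a, b)] → w = 0.24
R4 (z=3.0): ¬normal=1−0.31=0.69, extended=0.33; AND[min(a, b)] → w = 0.33
Weighted average = (0.27·-5.0 + 0.31·-15.0 + 0.24·22.0 + 0.33·3.0) / (0.27 + 0.31 + 0.24 + 0.33)
  = 0.2700 / 1.1500 = 0.235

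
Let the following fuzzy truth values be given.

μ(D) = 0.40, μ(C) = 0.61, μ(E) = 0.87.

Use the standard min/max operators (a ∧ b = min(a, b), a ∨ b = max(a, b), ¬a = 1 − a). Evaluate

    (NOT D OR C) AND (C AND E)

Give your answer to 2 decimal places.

NOT D = 1 − 0.40 = 0.60
NOT D OR C = max(a, b) on (0.60, 0.61) = 0.61
C AND E = min(a, b) on (0.61, 0.87) = 0.61
(NOT D OR C) AND (C AND E) = min(a, b) on (0.61, 0.61) = 0.61

0.61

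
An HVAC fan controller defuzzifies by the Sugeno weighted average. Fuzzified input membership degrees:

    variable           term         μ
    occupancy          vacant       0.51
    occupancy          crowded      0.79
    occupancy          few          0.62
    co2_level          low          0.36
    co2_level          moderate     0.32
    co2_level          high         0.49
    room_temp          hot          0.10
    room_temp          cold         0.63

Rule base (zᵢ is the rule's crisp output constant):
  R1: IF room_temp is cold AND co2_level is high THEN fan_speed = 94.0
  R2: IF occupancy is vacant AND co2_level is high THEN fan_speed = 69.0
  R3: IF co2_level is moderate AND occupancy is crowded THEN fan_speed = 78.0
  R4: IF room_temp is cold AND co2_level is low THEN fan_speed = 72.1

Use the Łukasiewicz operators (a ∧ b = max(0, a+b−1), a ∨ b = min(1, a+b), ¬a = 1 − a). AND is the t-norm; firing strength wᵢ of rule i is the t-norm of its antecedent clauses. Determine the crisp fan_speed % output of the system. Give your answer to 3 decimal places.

R1 (z=94.0): cold=0.63, high=0.49; AND[max(0, a+b−1)] → w = 0.12
R2 (z=69.0): vacant=0.51, high=0.49; AND[max(0, a+b−1)] → w = 0.00
R3 (z=78.0): moderate=0.32, crowded=0.79; AND[max(0, a+b−1)] → w = 0.11
R4 (z=72.1): cold=0.63, low=0.36; AND[max(0, a+b−1)] → w = 0.00
Weighted average = (0.12·94.0 + 0.00·69.0 + 0.11·78.0 + 0.00·72.1) / (0.12 + 0.00 + 0.11 + 0.00)
  = 19.8600 / 0.2300 = 86.348

86.348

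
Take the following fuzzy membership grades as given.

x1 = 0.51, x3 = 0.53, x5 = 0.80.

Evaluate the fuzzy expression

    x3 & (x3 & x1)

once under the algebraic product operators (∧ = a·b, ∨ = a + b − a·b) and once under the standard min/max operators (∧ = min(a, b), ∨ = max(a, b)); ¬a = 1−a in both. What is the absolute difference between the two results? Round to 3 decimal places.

Under algebraic product:
  x3 & x1 = a·b on (0.5300, 0.5100) = 0.2703
  x3 & (x3 & x1) = a·b on (0.5300, 0.2703) = 0.1433
  → value = 0.1433
Under standard min/max:
  x3 & x1 = min(a, b) on (0.53, 0.51) = 0.51
  x3 & (x3 & x1) = min(a, b) on (0.53, 0.51) = 0.51
  → value = 0.5100
|0.1433 − 0.5100| = 0.367

0.367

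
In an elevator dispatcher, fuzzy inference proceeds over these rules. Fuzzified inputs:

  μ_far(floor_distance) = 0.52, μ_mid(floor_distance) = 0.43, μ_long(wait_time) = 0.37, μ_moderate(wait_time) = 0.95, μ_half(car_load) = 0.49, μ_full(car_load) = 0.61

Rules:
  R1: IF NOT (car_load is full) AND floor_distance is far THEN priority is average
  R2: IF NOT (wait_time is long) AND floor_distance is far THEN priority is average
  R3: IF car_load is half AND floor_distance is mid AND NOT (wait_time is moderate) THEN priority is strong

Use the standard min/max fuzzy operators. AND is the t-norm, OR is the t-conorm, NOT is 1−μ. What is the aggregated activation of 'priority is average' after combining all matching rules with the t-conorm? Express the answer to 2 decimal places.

R1: ¬full=1−0.61=0.39, far=0.52; AND[min(a, b)] → w = 0.39
R2: ¬long=1−0.37=0.63, far=0.52; AND[min(a, b)] → w = 0.52
R3: half=0.49, mid=0.43, ¬moderate=1−0.95=0.05; AND[min(a, b)] → w = 0.05
Rules with consequent 'average': {R1, R2} → strengths 0.39, 0.52
Aggregate via t-conorm [max(a, b)]: 0.52

0.52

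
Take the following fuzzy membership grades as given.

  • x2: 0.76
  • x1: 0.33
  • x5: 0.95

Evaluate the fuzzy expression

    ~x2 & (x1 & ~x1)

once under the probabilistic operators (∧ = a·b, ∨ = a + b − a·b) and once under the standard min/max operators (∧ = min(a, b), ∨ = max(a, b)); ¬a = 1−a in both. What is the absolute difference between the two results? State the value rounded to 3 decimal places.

0.187

Under probabilistic:
  ~x2 = 1 − 0.7600 = 0.2400
  ~x1 = 1 − 0.3300 = 0.6700
  x1 & ~x1 = a·b on (0.3300, 0.6700) = 0.2211
  ~x2 & (x1 & ~x1) = a·b on (0.2400, 0.2211) = 0.0531
  → value = 0.0531
Under standard min/max:
  ~x2 = 1 − 0.76 = 0.24
  ~x1 = 1 − 0.33 = 0.67
  x1 & ~x1 = min(a, b) on (0.33, 0.67) = 0.33
  ~x2 & (x1 & ~x1) = min(a, b) on (0.24, 0.33) = 0.24
  → value = 0.2400
|0.0531 − 0.2400| = 0.187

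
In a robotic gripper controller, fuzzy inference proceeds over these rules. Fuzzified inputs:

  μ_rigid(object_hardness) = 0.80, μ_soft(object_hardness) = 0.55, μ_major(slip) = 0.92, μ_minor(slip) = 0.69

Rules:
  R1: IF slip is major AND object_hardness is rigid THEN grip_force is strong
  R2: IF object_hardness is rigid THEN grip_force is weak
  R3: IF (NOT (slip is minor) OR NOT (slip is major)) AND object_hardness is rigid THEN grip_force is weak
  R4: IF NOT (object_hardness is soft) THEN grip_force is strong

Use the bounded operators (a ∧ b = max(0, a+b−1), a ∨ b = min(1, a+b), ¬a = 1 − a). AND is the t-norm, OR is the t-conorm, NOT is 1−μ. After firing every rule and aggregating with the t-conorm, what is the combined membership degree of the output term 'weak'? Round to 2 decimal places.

0.99

R1: major=0.92, rigid=0.80; AND[max(0, a+b−1)] → w = 0.72
R2: rigid=0.80 → w = 0.80
R3: (¬minor=1−0.69=0.31 OR ¬major=1−0.92=0.08) = 0.39; AND[max(0, a+b−1)] with rigid=0.80 → w = 0.19
R4: ¬soft=1−0.55=0.45 → w = 0.45
Rules with consequent 'weak': {R2, R3} → strengths 0.80, 0.19
Aggregate via t-conorm [min(1, a+b)]: 0.99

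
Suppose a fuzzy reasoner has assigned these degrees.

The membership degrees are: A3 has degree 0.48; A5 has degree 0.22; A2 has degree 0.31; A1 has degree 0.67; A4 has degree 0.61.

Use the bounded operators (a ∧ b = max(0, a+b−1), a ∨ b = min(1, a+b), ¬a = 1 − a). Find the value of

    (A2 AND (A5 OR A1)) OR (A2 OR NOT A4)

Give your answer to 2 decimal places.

0.90

A5 OR A1 = min(1, a+b) on (0.22, 0.67) = 0.89
A2 AND (A5 OR A1) = max(0, a+b−1) on (0.31, 0.89) = 0.20
NOT A4 = 1 − 0.61 = 0.39
A2 OR NOT A4 = min(1, a+b) on (0.31, 0.39) = 0.70
(A2 AND (A5 OR A1)) OR (A2 OR NOT A4) = min(1, a+b) on (0.20, 0.70) = 0.90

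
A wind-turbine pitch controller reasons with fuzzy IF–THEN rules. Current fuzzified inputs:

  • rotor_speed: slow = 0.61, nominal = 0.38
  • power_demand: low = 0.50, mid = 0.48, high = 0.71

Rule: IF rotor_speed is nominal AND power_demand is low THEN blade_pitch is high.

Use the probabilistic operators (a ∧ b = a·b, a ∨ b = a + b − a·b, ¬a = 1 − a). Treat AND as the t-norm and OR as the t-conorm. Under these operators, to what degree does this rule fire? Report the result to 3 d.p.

firing strength: nominal=0.38, low=0.50; AND[a·b] → w = 0.1900

0.190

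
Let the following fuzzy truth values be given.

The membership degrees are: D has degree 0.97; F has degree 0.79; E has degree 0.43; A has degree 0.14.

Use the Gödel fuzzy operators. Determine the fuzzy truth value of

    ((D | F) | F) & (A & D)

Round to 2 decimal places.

0.14

D | F = max(a, b) on (0.97, 0.79) = 0.97
(D | F) | F = max(a, b) on (0.97, 0.79) = 0.97
A & D = min(a, b) on (0.14, 0.97) = 0.14
((D | F) | F) & (A & D) = min(a, b) on (0.97, 0.14) = 0.14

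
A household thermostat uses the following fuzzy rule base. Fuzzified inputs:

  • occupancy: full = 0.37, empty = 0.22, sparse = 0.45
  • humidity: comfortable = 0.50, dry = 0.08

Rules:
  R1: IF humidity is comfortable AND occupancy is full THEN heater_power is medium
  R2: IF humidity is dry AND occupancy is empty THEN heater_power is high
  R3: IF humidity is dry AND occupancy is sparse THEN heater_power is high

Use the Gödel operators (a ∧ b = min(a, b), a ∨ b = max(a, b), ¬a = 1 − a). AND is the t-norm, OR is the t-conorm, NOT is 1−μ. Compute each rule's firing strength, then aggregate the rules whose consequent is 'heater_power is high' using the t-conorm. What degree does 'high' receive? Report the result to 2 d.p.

0.08

R1: comfortable=0.50, full=0.37; AND[min(a, b)] → w = 0.37
R2: dry=0.08, empty=0.22; AND[min(a, b)] → w = 0.08
R3: dry=0.08, sparse=0.45; AND[min(a, b)] → w = 0.08
Rules with consequent 'high': {R2, R3} → strengths 0.08, 0.08
Aggregate via t-conorm [max(a, b)]: 0.08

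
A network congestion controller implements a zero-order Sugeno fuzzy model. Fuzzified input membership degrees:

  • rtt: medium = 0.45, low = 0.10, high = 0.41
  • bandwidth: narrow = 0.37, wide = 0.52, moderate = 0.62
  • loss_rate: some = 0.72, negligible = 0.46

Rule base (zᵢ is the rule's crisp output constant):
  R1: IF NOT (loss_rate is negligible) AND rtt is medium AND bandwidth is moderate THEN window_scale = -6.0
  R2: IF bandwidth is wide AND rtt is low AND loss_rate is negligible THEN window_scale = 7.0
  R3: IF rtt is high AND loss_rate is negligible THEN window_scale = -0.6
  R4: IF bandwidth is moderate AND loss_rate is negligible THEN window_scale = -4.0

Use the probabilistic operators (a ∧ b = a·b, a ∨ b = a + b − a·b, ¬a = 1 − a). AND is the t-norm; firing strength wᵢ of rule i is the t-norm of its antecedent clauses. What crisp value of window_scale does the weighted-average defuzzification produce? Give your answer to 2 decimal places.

R1 (z=-6.0): ¬negligible=1−0.46=0.54, medium=0.45, moderate=0.62; AND[a·b] → w = 0.1507
R2 (z=7.0): wide=0.52, low=0.10, negligible=0.46; AND[a·b] → w = 0.0239
R3 (z=-0.6): high=0.41, negligible=0.46; AND[a·b] → w = 0.1886
R4 (z=-4.0): moderate=0.62, negligible=0.46; AND[a·b] → w = 0.2852
Weighted average = (0.1507·-6.0 + 0.0239·7.0 + 0.1886·-0.6 + 0.2852·-4.0) / (0.1507 + 0.0239 + 0.1886 + 0.2852)
  = -1.9905 / 0.6484 = -3.07

-3.07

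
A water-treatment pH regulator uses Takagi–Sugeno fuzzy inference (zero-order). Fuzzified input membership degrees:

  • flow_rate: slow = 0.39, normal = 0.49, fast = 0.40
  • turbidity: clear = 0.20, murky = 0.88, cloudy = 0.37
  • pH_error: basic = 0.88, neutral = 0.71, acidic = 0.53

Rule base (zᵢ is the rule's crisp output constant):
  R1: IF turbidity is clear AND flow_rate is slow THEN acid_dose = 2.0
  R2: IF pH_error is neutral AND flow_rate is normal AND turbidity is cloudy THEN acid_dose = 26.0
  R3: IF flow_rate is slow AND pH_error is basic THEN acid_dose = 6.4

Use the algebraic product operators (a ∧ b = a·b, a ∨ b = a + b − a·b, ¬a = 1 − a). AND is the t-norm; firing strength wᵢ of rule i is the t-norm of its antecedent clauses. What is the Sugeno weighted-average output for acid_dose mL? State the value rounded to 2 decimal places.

R1 (z=2.0): clear=0.20, slow=0.39; AND[a·b] → w = 0.0780
R2 (z=26.0): neutral=0.71, normal=0.49, cloudy=0.37; AND[a·b] → w = 0.1287
R3 (z=6.4): slow=0.39, basic=0.88; AND[a·b] → w = 0.3432
Weighted average = (0.0780·2.0 + 0.1287·26.0 + 0.3432·6.4) / (0.0780 + 0.1287 + 0.3432)
  = 5.6993 / 0.5499 = 10.36

10.36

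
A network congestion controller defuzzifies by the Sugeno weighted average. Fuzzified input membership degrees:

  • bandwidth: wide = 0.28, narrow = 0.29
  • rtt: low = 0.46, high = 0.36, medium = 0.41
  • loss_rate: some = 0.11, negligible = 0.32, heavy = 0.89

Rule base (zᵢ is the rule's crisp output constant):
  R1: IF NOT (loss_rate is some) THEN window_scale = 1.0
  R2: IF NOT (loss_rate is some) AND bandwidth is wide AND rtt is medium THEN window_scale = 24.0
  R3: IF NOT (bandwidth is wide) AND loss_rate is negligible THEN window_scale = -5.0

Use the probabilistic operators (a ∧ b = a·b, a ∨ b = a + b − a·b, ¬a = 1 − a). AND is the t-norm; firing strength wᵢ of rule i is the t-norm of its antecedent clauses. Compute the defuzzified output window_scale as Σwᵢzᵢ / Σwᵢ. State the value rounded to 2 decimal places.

R1 (z=1.0): ¬some=1−0.11=0.89 → w = 0.8900
R2 (z=24.0): ¬some=1−0.11=0.89, wide=0.28, medium=0.41; AND[a·b] → w = 0.1022
R3 (z=-5.0): ¬wide=1−0.28=0.72, negligible=0.32; AND[a·b] → w = 0.2304
Weighted average = (0.8900·1.0 + 0.1022·24.0 + 0.2304·-5.0) / (0.8900 + 0.1022 + 0.2304)
  = 2.1901 / 1.2226 = 1.79

1.79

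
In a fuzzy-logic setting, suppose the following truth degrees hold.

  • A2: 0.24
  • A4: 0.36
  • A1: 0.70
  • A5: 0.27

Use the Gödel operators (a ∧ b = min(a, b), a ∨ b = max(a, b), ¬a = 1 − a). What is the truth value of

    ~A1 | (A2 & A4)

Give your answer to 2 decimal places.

0.30

~A1 = 1 − 0.70 = 0.30
A2 & A4 = min(a, b) on (0.24, 0.36) = 0.24
~A1 | (A2 & A4) = max(a, b) on (0.30, 0.24) = 0.30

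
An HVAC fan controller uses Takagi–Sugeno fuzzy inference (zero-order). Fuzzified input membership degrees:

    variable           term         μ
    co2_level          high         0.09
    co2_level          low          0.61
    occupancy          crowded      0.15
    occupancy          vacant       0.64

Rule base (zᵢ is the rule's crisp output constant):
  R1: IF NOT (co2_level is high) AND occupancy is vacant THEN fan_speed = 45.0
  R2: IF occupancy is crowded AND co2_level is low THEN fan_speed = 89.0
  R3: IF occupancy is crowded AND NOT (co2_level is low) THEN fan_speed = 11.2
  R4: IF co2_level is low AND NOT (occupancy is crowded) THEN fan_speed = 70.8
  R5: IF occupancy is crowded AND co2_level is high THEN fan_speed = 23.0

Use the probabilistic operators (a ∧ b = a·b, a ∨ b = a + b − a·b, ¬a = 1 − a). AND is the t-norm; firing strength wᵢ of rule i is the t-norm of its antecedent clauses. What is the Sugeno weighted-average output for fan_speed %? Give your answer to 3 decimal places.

56.965

R1 (z=45.0): ¬high=1−0.09=0.91, vacant=0.64; AND[a·b] → w = 0.5824
R2 (z=89.0): crowded=0.15, low=0.61; AND[a·b] → w = 0.0915
R3 (z=11.2): crowded=0.15, ¬low=1−0.61=0.39; AND[a·b] → w = 0.0585
R4 (z=70.8): low=0.61, ¬crowded=1−0.15=0.85; AND[a·b] → w = 0.5185
R5 (z=23.0): crowded=0.15, high=0.09; AND[a·b] → w = 0.0135
Weighted average = (0.5824·45.0 + 0.0915·89.0 + 0.0585·11.2 + 0.5185·70.8 + 0.0135·23.0) / (0.5824 + 0.0915 + 0.0585 + 0.5185 + 0.0135)
  = 72.0270 / 1.2644 = 56.965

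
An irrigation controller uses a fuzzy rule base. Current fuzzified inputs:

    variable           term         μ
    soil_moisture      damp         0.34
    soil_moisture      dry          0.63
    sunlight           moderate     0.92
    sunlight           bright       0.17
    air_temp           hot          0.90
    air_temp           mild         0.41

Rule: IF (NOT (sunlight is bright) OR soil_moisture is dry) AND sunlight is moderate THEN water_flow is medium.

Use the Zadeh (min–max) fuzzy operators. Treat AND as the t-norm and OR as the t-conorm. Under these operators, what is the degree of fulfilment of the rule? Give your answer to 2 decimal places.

0.83

firing strength: (¬bright=1−0.17=0.83 OR dry=0.63) = 0.83; AND[min(a, b)] with moderate=0.92 → w = 0.83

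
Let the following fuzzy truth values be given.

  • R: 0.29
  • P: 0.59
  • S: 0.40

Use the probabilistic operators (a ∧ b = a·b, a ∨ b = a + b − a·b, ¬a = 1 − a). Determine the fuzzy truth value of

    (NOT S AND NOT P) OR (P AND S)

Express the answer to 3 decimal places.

NOT S = 1 − 0.4000 = 0.6000
NOT P = 1 − 0.5900 = 0.4100
NOT S AND NOT P = a·b on (0.6000, 0.4100) = 0.2460
P AND S = a·b on (0.5900, 0.4000) = 0.2360
(NOT S AND NOT P) OR (P AND S) = a + b − a·b on (0.2460, 0.2360) = 0.4239

0.424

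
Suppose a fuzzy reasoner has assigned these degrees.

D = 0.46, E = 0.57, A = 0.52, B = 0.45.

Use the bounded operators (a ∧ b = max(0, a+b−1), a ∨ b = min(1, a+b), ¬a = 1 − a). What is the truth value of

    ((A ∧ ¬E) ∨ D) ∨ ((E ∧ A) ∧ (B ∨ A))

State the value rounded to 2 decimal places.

¬E = 1 − 0.57 = 0.43
A ∧ ¬E = max(0, a+b−1) on (0.52, 0.43) = 0.00
(A ∧ ¬E) ∨ D = min(1, a+b) on (0.00, 0.46) = 0.46
E ∧ A = max(0, a+b−1) on (0.57, 0.52) = 0.09
B ∨ A = min(1, a+b) on (0.45, 0.52) = 0.97
(E ∧ A) ∧ (B ∨ A) = max(0, a+b−1) on (0.09, 0.97) = 0.06
((A ∧ ¬E) ∨ D) ∨ ((E ∧ A) ∧ (B ∨ A)) = min(1, a+b) on (0.46, 0.06) = 0.52

0.52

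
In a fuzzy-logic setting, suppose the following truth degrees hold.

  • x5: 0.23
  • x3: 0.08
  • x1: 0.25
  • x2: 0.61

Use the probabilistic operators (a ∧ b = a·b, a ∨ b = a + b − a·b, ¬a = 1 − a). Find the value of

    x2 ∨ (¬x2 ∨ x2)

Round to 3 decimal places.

¬x2 = 1 − 0.6100 = 0.3900
¬x2 ∨ x2 = a + b − a·b on (0.3900, 0.6100) = 0.7621
x2 ∨ (¬x2 ∨ x2) = a + b − a·b on (0.6100, 0.7621) = 0.9072

0.907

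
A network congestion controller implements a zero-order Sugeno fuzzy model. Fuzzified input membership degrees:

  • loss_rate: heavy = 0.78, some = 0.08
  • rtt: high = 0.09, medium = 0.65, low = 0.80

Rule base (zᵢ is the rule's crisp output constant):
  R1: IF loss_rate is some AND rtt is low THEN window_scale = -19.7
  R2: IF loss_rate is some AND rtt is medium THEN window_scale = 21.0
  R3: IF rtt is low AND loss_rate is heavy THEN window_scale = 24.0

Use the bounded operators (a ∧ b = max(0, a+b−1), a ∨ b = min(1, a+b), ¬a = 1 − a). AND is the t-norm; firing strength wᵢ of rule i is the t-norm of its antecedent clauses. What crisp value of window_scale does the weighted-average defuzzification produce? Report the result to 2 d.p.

24.00

R1 (z=-19.7): some=0.08, low=0.80; AND[max(0, a+b−1)] → w = 0.00
R2 (z=21.0): some=0.08, medium=0.65; AND[max(0, a+b−1)] → w = 0.00
R3 (z=24.0): low=0.80, heavy=0.78; AND[max(0, a+b−1)] → w = 0.58
Weighted average = (0.00·-19.7 + 0.00·21.0 + 0.58·24.0) / (0.00 + 0.00 + 0.58)
  = 13.9200 / 0.5800 = 24.00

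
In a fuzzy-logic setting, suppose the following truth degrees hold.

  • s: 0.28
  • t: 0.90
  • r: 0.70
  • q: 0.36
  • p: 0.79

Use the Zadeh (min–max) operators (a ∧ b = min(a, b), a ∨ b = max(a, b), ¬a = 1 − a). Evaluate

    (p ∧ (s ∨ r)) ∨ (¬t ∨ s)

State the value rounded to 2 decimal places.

s ∨ r = max(a, b) on (0.28, 0.70) = 0.70
p ∧ (s ∨ r) = min(a, b) on (0.79, 0.70) = 0.70
¬t = 1 − 0.90 = 0.10
¬t ∨ s = max(a, b) on (0.10, 0.28) = 0.28
(p ∧ (s ∨ r)) ∨ (¬t ∨ s) = max(a, b) on (0.70, 0.28) = 0.70

0.70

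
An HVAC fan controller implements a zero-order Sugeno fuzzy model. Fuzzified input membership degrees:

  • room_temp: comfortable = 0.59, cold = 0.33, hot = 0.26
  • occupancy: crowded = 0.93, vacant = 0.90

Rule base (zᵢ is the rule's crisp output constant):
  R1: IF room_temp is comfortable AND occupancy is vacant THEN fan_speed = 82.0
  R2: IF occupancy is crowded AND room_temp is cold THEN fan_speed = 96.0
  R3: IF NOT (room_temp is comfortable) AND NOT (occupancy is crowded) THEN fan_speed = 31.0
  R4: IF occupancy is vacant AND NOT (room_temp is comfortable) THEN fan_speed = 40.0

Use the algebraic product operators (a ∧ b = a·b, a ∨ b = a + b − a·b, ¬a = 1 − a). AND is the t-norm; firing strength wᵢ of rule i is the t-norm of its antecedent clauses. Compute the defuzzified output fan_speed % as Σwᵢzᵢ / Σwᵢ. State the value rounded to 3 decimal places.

R1 (z=82.0): comfortable=0.59, vacant=0.90; AND[a·b] → w = 0.5310
R2 (z=96.0): crowded=0.93, cold=0.33; AND[a·b] → w = 0.3069
R3 (z=31.0): ¬comfortable=1−0.59=0.41, ¬crowded=1−0.93=0.07; AND[a·b] → w = 0.0287
R4 (z=40.0): vacant=0.90, ¬comfortable=1−0.59=0.41; AND[a·b] → w = 0.3690
Weighted average = (0.5310·82.0 + 0.3069·96.0 + 0.0287·31.0 + 0.3690·40.0) / (0.5310 + 0.3069 + 0.0287 + 0.3690)
  = 88.6541 / 1.2356 = 71.750

71.750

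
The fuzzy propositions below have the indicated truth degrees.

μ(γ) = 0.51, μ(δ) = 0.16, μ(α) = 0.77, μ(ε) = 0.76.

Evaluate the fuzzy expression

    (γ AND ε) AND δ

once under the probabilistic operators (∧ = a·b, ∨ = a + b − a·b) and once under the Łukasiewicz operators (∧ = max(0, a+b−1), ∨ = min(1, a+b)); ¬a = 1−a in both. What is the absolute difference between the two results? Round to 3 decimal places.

0.062

Under probabilistic:
  γ AND ε = a·b on (0.5100, 0.7600) = 0.3876
  (γ AND ε) AND δ = a·b on (0.3876, 0.1600) = 0.0620
  → value = 0.0620
Under Łukasiewicz:
  γ AND ε = max(0, a+b−1) on (0.51, 0.76) = 0.27
  (γ AND ε) AND δ = max(0, a+b−1) on (0.27, 0.16) = 0.00
  → value = 0.0000
|0.0620 − 0.0000| = 0.062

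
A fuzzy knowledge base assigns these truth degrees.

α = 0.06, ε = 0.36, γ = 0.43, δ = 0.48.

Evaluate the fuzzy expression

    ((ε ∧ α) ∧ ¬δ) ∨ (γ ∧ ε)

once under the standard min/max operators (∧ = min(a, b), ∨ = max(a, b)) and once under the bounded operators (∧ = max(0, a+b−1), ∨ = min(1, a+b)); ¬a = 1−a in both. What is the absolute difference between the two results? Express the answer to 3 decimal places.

Under standard min/max:
  ε ∧ α = min(a, b) on (0.36, 0.06) = 0.06
  ¬δ = 1 − 0.48 = 0.52
  (ε ∧ α) ∧ ¬δ = min(a, b) on (0.06, 0.52) = 0.06
  γ ∧ ε = min(a, b) on (0.43, 0.36) = 0.36
  ((ε ∧ α) ∧ ¬δ) ∨ (γ ∧ ε) = max(a, b) on (0.06, 0.36) = 0.36
  → value = 0.3600
Under bounded:
  ε ∧ α = max(0, a+b−1) on (0.36, 0.06) = 0.00
  ¬δ = 1 − 0.48 = 0.52
  (ε ∧ α) ∧ ¬δ = max(0, a+b−1) on (0.00, 0.52) = 0.00
  γ ∧ ε = max(0, a+b−1) on (0.43, 0.36) = 0.00
  ((ε ∧ α) ∧ ¬δ) ∨ (γ ∧ ε) = min(1, a+b) on (0.00, 0.00) = 0.00
  → value = 0.0000
|0.3600 − 0.0000| = 0.360

0.360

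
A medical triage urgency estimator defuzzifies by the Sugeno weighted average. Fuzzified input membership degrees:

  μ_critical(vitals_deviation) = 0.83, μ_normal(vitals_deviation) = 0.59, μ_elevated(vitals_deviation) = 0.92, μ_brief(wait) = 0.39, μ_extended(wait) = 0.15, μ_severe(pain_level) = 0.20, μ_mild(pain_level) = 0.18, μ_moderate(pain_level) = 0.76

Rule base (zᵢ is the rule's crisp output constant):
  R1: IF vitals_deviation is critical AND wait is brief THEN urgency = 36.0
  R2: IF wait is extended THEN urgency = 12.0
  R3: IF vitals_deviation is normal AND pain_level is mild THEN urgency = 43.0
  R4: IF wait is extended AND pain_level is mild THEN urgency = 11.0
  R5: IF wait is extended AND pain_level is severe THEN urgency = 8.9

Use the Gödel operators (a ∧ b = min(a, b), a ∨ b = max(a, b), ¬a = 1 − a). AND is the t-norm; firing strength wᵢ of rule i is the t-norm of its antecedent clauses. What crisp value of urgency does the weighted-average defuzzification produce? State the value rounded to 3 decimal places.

R1 (z=36.0): critical=0.83, brief=0.39; AND[min(a, b)] → w = 0.39
R2 (z=12.0): extended=0.15 → w = 0.15
R3 (z=43.0): normal=0.59, mild=0.18; AND[min(a, b)] → w = 0.18
R4 (z=11.0): extended=0.15, mild=0.18; AND[min(a, b)] → w = 0.15
R5 (z=8.9): extended=0.15, severe=0.20; AND[min(a, b)] → w = 0.15
Weighted average = (0.39·36.0 + 0.15·12.0 + 0.18·43.0 + 0.15·11.0 + 0.15·8.9) / (0.39 + 0.15 + 0.18 + 0.15 + 0.15)
  = 26.5650 / 1.0200 = 26.044

26.044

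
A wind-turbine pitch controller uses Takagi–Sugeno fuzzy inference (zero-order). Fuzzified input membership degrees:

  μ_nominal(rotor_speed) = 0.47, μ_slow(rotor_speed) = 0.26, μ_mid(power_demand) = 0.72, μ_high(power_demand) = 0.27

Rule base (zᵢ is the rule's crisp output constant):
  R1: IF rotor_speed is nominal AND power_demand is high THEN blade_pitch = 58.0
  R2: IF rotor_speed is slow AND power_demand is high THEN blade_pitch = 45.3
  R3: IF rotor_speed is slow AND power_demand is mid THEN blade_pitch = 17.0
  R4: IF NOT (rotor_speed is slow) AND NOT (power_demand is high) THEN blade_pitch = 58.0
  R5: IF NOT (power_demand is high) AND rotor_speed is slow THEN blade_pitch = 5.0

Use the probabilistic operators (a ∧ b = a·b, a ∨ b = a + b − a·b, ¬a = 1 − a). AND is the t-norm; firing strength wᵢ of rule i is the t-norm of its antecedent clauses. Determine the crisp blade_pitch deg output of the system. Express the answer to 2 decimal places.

41.28

R1 (z=58.0): nominal=0.47, high=0.27; AND[a·b] → w = 0.1269
R2 (z=45.3): slow=0.26, high=0.27; AND[a·b] → w = 0.0702
R3 (z=17.0): slow=0.26, mid=0.72; AND[a·b] → w = 0.1872
R4 (z=58.0): ¬slow=1−0.26=0.74, ¬high=1−0.27=0.73; AND[a·b] → w = 0.5402
R5 (z=5.0): ¬high=1−0.27=0.73, slow=0.26; AND[a·b] → w = 0.1898
Weighted average = (0.1269·58.0 + 0.0702·45.3 + 0.1872·17.0 + 0.5402·58.0 + 0.1898·5.0) / (0.1269 + 0.0702 + 0.1872 + 0.5402 + 0.1898)
  = 46.0033 / 1.1143 = 41.28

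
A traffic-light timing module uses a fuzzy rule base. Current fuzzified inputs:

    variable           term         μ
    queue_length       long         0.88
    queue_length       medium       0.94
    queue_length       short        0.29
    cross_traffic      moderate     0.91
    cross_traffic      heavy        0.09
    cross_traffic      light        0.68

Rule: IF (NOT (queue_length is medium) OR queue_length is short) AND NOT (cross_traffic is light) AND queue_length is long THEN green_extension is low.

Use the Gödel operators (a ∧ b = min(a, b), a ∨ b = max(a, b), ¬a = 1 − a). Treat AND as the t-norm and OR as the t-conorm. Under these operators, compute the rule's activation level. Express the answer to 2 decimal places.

0.29

firing strength: (¬medium=1−0.94=0.06 OR short=0.29) = 0.29; AND[min(a, b)] with ¬light=1−0.68=0.32, long=0.88 → w = 0.29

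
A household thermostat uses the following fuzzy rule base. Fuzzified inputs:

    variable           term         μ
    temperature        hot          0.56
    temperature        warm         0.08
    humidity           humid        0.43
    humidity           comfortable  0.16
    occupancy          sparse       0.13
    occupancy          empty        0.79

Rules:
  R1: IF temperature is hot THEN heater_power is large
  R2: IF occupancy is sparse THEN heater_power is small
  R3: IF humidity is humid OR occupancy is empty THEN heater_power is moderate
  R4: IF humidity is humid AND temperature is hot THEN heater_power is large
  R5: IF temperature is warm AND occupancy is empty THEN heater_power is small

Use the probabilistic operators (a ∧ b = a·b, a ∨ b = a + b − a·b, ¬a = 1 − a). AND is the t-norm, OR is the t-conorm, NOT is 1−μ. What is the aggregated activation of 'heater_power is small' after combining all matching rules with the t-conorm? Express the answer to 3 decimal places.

0.185

R1: hot=0.56 → w = 0.5600
R2: sparse=0.13 → w = 0.1300
R3: humid=0.43, empty=0.79; OR[a + b − a·b] → w = 0.8803
R4: humid=0.43, hot=0.56; AND[a·b] → w = 0.2408
R5: warm=0.08, empty=0.79; AND[a·b] → w = 0.0632
Rules with consequent 'small': {R2, R5} → strengths 0.1300, 0.0632
Aggregate via t-conorm [a + b − a·b]: 0.1850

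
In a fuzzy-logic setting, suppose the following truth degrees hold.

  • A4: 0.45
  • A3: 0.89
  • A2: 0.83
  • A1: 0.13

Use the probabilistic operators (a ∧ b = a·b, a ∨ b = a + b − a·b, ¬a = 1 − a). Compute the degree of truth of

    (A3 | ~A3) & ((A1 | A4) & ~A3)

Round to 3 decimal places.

~A3 = 1 − 0.8900 = 0.1100
A3 | ~A3 = a + b − a·b on (0.8900, 0.1100) = 0.9021
A1 | A4 = a + b − a·b on (0.1300, 0.4500) = 0.5215
~A3 = 1 − 0.8900 = 0.1100
(A1 | A4) & ~A3 = a·b on (0.5215, 0.1100) = 0.0574
(A3 | ~A3) & ((A1 | A4) & ~A3) = a·b on (0.9021, 0.0574) = 0.0517

0.052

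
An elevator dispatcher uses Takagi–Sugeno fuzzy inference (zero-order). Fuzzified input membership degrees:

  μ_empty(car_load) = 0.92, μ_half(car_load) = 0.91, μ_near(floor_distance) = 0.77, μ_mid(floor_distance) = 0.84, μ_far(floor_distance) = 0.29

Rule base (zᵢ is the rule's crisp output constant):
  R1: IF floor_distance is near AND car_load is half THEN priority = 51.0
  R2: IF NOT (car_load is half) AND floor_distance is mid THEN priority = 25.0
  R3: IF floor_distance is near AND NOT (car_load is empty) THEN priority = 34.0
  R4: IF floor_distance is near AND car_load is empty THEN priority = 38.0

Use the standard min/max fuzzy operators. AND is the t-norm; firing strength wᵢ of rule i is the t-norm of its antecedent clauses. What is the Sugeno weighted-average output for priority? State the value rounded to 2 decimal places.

R1 (z=51.0): near=0.77, half=0.91; AND[min(a, b)] → w = 0.77
R2 (z=25.0): ¬half=1−0.91=0.09, mid=0.84; AND[min(a, b)] → w = 0.09
R3 (z=34.0): near=0.77, ¬empty=1−0.92=0.08; AND[min(a, b)] → w = 0.08
R4 (z=38.0): near=0.77, empty=0.92; AND[min(a, b)] → w = 0.77
Weighted average = (0.77·51.0 + 0.09·25.0 + 0.08·34.0 + 0.77·38.0) / (0.77 + 0.09 + 0.08 + 0.77)
  = 73.5000 / 1.7100 = 42.98

42.98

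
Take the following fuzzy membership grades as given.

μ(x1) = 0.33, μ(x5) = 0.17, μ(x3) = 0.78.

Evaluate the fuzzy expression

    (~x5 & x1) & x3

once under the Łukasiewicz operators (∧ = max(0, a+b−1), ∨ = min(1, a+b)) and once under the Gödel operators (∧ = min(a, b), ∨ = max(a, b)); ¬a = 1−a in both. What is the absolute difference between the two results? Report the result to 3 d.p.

Under Łukasiewicz:
  ~x5 = 1 − 0.17 = 0.83
  ~x5 & x1 = max(0, a+b−1) on (0.83, 0.33) = 0.16
  (~x5 & x1) & x3 = max(0, a+b−1) on (0.16, 0.78) = 0.00
  → value = 0.0000
Under Gödel:
  ~x5 = 1 − 0.17 = 0.83
  ~x5 & x1 = min(a, b) on (0.83, 0.33) = 0.33
  (~x5 & x1) & x3 = min(a, b) on (0.33, 0.78) = 0.33
  → value = 0.3300
|0.0000 − 0.3300| = 0.330

0.330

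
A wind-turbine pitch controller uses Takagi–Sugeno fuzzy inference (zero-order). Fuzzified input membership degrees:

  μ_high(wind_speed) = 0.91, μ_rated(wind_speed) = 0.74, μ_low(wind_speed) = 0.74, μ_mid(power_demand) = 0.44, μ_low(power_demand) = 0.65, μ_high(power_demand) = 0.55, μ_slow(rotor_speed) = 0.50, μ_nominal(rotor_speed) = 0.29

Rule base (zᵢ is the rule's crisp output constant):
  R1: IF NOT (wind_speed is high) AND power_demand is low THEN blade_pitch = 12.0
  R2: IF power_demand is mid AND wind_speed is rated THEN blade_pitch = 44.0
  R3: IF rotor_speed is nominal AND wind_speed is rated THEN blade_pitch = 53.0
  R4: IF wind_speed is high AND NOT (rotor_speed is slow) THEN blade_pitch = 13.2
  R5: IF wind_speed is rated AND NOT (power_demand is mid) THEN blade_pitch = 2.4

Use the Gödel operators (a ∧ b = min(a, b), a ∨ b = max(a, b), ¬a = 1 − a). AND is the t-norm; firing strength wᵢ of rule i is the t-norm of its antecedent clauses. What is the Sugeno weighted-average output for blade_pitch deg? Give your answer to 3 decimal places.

23.273

R1 (z=12.0): ¬high=1−0.91=0.09, low=0.65; AND[min(a, b)] → w = 0.09
R2 (z=44.0): mid=0.44, rated=0.74; AND[min(a, b)] → w = 0.44
R3 (z=53.0): nominal=0.29, rated=0.74; AND[min(a, b)] → w = 0.29
R4 (z=13.2): high=0.91, ¬slow=1−0.50=0.50; AND[min(a, b)] → w = 0.50
R5 (z=2.4): rated=0.74, ¬mid=1−0.44=0.56; AND[min(a, b)] → w = 0.56
Weighted average = (0.09·12.0 + 0.44·44.0 + 0.29·53.0 + 0.50·13.2 + 0.56·2.4) / (0.09 + 0.44 + 0.29 + 0.50 + 0.56)
  = 43.7540 / 1.8800 = 23.273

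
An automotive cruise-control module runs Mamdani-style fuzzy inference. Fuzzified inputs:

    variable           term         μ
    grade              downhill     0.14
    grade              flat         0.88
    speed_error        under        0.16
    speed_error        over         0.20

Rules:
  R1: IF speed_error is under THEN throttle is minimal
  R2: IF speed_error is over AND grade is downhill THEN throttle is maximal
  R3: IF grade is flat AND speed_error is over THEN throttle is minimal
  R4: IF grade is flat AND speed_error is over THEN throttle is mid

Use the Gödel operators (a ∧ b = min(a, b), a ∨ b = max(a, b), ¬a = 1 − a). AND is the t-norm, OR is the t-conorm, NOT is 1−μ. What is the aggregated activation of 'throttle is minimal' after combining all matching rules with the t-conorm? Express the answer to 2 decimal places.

0.20

R1: under=0.16 → w = 0.16
R2: over=0.20, downhill=0.14; AND[min(a, b)] → w = 0.14
R3: flat=0.88, over=0.20; AND[min(a, b)] → w = 0.20
R4: flat=0.88, over=0.20; AND[min(a, b)] → w = 0.20
Rules with consequent 'minimal': {R1, R3} → strengths 0.16, 0.20
Aggregate via t-conorm [max(a, b)]: 0.20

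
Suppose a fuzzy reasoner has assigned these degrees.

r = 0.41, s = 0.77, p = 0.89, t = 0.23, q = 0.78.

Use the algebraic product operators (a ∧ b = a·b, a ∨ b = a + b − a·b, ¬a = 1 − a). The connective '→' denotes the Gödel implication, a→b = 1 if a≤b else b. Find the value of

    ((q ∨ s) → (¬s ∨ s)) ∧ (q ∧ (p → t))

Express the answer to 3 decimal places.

q ∨ s = a + b − a·b on (0.7800, 0.7700) = 0.9494
¬s = 1 − 0.7700 = 0.2300
¬s ∨ s = a + b − a·b on (0.2300, 0.7700) = 0.8229
(q ∨ s) → (¬s ∨ s)  [Gödel: 1 if a≤b else b] with a=0.9494, b=0.8229 → 0.8229
p → t  [Gödel: 1 if a≤b else b] with a=0.8900, b=0.2300 → 0.2300
q ∧ (p → t) = a·b on (0.7800, 0.2300) = 0.1794
((q ∨ s) → (¬s ∨ s)) ∧ (q ∧ (p → t)) = a·b on (0.8229, 0.1794) = 0.1476

0.148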